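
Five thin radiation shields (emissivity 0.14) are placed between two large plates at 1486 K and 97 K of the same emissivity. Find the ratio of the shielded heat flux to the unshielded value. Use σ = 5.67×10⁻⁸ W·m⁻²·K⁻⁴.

With N identical shields there are N+1 = 6 gaps in series, each with the same radiative resistance, so the flux falls to 1/(N+1) of its unshielded value.

ratio ≈ 0.167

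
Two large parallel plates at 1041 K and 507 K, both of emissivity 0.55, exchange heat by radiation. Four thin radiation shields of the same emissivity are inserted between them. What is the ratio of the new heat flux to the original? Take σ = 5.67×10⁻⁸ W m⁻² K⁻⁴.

With N identical shields there are N+1 = 5 gaps in series, each with the same radiative resistance, so the flux falls to 1/(N+1) of its unshielded value.

ratio ≈ 0.200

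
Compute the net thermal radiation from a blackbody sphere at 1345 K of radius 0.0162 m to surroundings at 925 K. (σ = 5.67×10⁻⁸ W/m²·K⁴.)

A = 4πr² = 4π × (0.0162)² = 3.30×10^-3 m².
Q = σA(T⁴ − T_s⁴). T⁴ − T_s⁴ = (1345)⁴ − (925)⁴ = 3.27×10^12 − 7.32×10^11 = 2.54×10^12 K⁴.
Q = 5.67×10⁻⁸ × 3.30×10^-3 × 2.54×10^12 = 475 W.

Q ≈ 475 W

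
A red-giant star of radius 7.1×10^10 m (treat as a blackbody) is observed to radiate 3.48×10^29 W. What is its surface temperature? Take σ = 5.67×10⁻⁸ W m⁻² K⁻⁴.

A = 4πr² = 4π × (7.1×10^10)² = 6.33×10^22 m².
From P = σAT⁴, T = (P / σA)^(1/4) = (3.48×10^29 / (5.67×10⁻⁸ × 6.33×10^22))^(1/4).
T = (9.69×10^13)^(1/4) = 3140 K.

T ≈ 3140 K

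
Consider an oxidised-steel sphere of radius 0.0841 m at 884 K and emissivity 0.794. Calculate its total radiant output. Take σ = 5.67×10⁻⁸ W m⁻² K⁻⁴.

P ≈ 2440 W

A = 4πr² = 4π × (0.0841)² = 0.0889 m².
Stefan–Boltzmann: P = εσAT⁴ = 0.794 × 5.67×10⁻⁸ × 0.0889 × (884)⁴ = 0.794 × 5.67×10⁻⁸ × 0.0889 × 6.11×10^11.
P = 2440 W.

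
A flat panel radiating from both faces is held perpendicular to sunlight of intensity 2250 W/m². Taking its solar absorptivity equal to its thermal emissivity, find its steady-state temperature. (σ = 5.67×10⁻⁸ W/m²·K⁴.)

Absorbed flux αS = emitted flux 2εσT⁴ per unit area; with α = ε this gives T = (S/2σ)^(1/4).
T = (2250 / (2 × 5.67×10⁻⁸))^(1/4) = (1.98×10^10)^(1/4).
T = 375 K.

T ≈ 375 K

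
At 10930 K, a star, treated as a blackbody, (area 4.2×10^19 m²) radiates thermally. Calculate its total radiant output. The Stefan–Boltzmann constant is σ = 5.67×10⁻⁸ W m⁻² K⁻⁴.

P ≈ 3.40×10^28 W

P = σAT⁴ = 5.67×10⁻⁸ × 4.20×10^19 × (10930)⁴ = 5.67×10⁻⁸ × 4.20×10^19 × 1.43×10^16.
P = 3.40×10^28 W.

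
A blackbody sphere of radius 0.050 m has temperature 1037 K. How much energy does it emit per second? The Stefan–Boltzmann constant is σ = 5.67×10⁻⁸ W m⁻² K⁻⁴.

A = 4πr² = 4π × (0.050)² = 0.0314 m².
P = σAT⁴ = 5.67×10⁻⁸ × 0.0314 × (1037)⁴ = 5.67×10⁻⁸ × 0.0314 × 1.16×10^12.
P = 2060 W.

P ≈ 2060 W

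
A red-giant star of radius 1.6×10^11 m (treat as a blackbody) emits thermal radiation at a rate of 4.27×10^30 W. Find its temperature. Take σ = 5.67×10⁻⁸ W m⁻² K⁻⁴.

A = 4πr² = 4π × (1.6×10^11)² = 3.22×10^23 m².
From P = σAT⁴, T = (P / σA)^(1/4) = (4.27×10^30 / (5.67×10⁻⁸ × 3.22×10^23))^(1/4).
T = (2.34×10^14)^(1/4) = 3910 K.

T ≈ 3910 K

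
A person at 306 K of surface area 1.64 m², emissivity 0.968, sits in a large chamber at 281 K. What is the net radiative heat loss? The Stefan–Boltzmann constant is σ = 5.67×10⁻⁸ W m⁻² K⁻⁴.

Q = εσA(T⁴ − T_s⁴). T⁴ − T_s⁴ = (306)⁴ − (281)⁴ = 8.77×10^9 − 6.23×10^9 = 2.53×10^9 K⁴.
Q = 0.968 × 5.67×10⁻⁸ × 1.64 × 2.53×10^9 = 228 W.

Q ≈ 228 W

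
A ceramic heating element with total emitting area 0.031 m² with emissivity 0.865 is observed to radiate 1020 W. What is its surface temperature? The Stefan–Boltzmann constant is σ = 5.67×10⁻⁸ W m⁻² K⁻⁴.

From P = εσAT⁴, T = (P / εσA)^(1/4) = (1020 / (0.865 × 5.67×10⁻⁸ × 0.0310))^(1/4).
T = (6.71×10^11)^(1/4) = 905 K.

T ≈ 905 K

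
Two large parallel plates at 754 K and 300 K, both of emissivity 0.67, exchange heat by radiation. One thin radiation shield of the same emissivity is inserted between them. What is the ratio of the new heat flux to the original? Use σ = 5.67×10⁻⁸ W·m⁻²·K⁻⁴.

ratio ≈ 0.500

With N identical shields there are N+1 = 2 gaps in series, each with the same radiative resistance, so the flux falls to 1/(N+1) of its unshielded value.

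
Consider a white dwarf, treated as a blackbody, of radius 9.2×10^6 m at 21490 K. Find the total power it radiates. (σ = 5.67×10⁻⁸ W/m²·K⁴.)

A = 4πr² = 4π × (9.2×10^6)² = 1.06×10^15 m².
P = σAT⁴ = 5.67×10⁻⁸ × 1.06×10^15 × (21490)⁴ = 5.67×10⁻⁸ × 1.06×10^15 × 2.13×10^17.
P = 1.29×10^25 W.

P ≈ 1.29×10^25 W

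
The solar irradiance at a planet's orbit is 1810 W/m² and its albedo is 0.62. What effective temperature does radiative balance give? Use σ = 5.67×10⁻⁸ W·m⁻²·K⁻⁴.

T ≈ 235 K

Power absorbed = (1−a)S·πR²; power emitted = 4πR²σT⁴. Equating and cancelling πR²:
T = ((1−a)S / 4σ)^(1/4) = (688 / (4 × 5.67×10⁻⁸))^(1/4) = (3.03×10^9)^(1/4).
T = 235 K.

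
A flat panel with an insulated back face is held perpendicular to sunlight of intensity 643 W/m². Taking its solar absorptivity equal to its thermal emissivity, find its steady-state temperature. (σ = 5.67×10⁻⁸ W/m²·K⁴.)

T ≈ 326 K

Absorbed flux αS = emitted flux εσT⁴ (one radiating face); with α = ε, T = (S/σ)^(1/4).
T = (643 / 5.67×10⁻⁸)^(1/4) = (1.13×10^10)^(1/4).
T = 326 K.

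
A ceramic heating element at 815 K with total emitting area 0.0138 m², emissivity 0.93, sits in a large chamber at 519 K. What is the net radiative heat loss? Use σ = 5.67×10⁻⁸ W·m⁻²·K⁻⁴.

Q ≈ 268 W

Q = εσA(T⁴ − T_s⁴). T⁴ − T_s⁴ = (815)⁴ − (519)⁴ = 4.41×10^11 − 7.26×10^10 = 3.69×10^11 K⁴.
Q = 0.93 × 5.67×10⁻⁸ × 0.0138 × 3.69×10^11 = 268 W.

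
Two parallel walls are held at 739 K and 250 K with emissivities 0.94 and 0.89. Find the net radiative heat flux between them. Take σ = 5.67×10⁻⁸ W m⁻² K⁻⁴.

q ≈ 14100 W/m²

For two large parallel gray plates, q = σ(T₁⁴ − T₂⁴) / (1/ε₁ + 1/ε₂ − 1).
1/ε₁ + 1/ε₂ − 1 = 1/0.94 + 1/0.89 − 1 = 1.187.
T₁⁴ − T₂⁴ = 2.98×10^11 − 3.91×10^9 = 2.94×10^11 K⁴.
q = 5.67×10⁻⁸ × 2.94×10^11 / 1.187 = 14100 W/m².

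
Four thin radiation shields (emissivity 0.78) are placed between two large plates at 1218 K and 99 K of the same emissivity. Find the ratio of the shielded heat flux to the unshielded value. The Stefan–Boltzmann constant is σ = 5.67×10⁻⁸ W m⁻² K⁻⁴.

With N identical shields there are N+1 = 5 gaps in series, each with the same radiative resistance, so the flux falls to 1/(N+1) of its unshielded value.

ratio ≈ 0.200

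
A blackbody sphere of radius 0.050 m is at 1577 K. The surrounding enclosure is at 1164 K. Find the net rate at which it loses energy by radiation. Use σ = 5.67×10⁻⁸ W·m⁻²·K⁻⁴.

Q ≈ 7750 W

A = 4πr² = 4π × (0.050)² = 0.0314 m².
Q = σA(T⁴ − T_s⁴). T⁴ − T_s⁴ = (1577)⁴ − (1164)⁴ = 6.18×10^12 − 1.84×10^12 = 4.35×10^12 K⁴.
Q = 5.67×10⁻⁸ × 0.0314 × 4.35×10^12 = 7750 W.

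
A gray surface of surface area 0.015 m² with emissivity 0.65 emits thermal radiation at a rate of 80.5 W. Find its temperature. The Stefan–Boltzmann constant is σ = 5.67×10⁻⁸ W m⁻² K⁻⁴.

From P = εσAT⁴, T = (P / εσA)^(1/4) = (80.5 / (0.65 × 5.67×10⁻⁸ × 0.0150))^(1/4).
T = (1.46×10^11)^(1/4) = 618 K.

T ≈ 618 K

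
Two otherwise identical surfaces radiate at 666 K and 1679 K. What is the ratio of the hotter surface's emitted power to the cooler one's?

ratio ≈ 40.4

P ∝ T⁴, so the ratio is (1679/666)⁴ = (2.521)⁴ = 40.4.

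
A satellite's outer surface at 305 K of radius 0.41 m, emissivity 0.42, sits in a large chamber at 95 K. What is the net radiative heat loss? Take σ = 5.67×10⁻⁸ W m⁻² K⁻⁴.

Q ≈ 431 W

A = 4πr² = 4π × (0.41)² = 2.11 m².
Q = εσA(T⁴ − T_s⁴). T⁴ − T_s⁴ = (305)⁴ − (95)⁴ = 8.65×10^9 − 8.15×10^7 = 8.57×10^9 K⁴.
Q = 0.42 × 5.67×10⁻⁸ × 2.11 × 8.57×10^9 = 431 W.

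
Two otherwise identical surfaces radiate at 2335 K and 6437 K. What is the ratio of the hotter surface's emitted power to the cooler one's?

ratio ≈ 57.8

P ∝ T⁴, so the ratio is (6437/2335)⁴ = (2.757)⁴ = 57.8.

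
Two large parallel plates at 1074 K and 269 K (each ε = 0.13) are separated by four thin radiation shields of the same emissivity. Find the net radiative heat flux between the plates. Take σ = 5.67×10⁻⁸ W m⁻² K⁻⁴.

Each of the 5 gaps contributes resistance (2/ε − 1) = 2/0.13 − 1 = 14.38; total = 71.92.
q = σ(T₁⁴ − T₂⁴) / 71.92 = 5.67×10⁻⁸ × 1.33×10^12 / 71.92 = 1040 W/m².

q ≈ 1040 W/m²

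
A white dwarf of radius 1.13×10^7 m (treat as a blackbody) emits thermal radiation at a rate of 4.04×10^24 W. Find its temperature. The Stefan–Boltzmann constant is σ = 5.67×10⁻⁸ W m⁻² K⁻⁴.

A = 4πr² = 4π × (1.13×10^7)² = 1.60×10^15 m².
From P = σAT⁴, T = (P / σA)^(1/4) = (4.04×10^24 / (5.67×10⁻⁸ × 1.60×10^15))^(1/4).
T = (4.44×10^16)^(1/4) = 14500 K.

T ≈ 14500 K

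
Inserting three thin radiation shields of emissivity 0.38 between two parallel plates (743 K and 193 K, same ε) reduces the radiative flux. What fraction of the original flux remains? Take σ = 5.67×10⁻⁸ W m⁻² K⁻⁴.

With N identical shields there are N+1 = 4 gaps in series, each with the same radiative resistance, so the flux falls to 1/(N+1) of its unshielded value.

ratio ≈ 0.250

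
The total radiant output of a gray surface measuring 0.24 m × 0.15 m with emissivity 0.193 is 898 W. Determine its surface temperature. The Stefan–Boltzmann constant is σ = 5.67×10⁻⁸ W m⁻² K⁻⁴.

T ≈ 1230 K

A = 0.24 × 0.15 = 0.0360 m².
From P = εσAT⁴, T = (P / εσA)^(1/4) = (898 / (0.193 × 5.67×10⁻⁸ × 0.0360))^(1/4).
T = (2.28×10^12)^(1/4) = 1230 K.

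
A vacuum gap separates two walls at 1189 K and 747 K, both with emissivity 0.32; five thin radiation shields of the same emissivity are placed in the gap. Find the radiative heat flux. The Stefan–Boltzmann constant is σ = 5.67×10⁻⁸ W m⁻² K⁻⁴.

q ≈ 3040 W/m²

Each of the 6 gaps contributes resistance (2/ε − 1) = 2/0.32 − 1 = 5.250; total = 31.50.
q = σ(T₁⁴ − T₂⁴) / 31.50 = 5.67×10⁻⁸ × 1.69×10^12 / 31.50 = 3040 W/m².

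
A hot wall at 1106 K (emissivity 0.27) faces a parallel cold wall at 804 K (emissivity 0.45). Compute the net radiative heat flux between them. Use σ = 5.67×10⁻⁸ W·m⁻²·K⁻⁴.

For two large parallel gray plates, q = σ(T₁⁴ − T₂⁴) / (1/ε₁ + 1/ε₂ − 1).
1/ε₁ + 1/ε₂ − 1 = 1/0.27 + 1/0.45 − 1 = 4.926.
T₁⁴ − T₂⁴ = 1.50×10^12 − 4.18×10^11 = 1.08×10^12 K⁴.
q = 5.67×10⁻⁸ × 1.08×10^12 / 4.926 = 12400 W/m².

q ≈ 12400 W/m²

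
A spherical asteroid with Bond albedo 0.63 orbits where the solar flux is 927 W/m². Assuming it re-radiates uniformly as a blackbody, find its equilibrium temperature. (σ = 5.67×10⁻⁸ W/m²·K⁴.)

T ≈ 197 K

Power absorbed = (1−a)S·πR²; power emitted = 4πR²σT⁴. Equating and cancelling πR²:
T = ((1−a)S / 4σ)^(1/4) = (343 / (4 × 5.67×10⁻⁸))^(1/4) = (1.51×10^9)^(1/4).
T = 197 K.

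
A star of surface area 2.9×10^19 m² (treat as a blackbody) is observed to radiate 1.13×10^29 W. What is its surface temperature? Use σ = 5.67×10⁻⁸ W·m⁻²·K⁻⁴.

T ≈ 16200 K

From P = σAT⁴, T = (P / σA)^(1/4) = (1.13×10^29 / (5.67×10⁻⁸ × 2.90×10^19))^(1/4).
T = (6.87×10^16)^(1/4) = 16200 K.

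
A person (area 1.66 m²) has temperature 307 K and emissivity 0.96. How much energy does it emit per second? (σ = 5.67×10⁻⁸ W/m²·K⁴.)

P ≈ 803 W

P = εσAT⁴ = 0.96 × 5.67×10⁻⁸ × 1.66 × (307)⁴ = 0.96 × 5.67×10⁻⁸ × 1.66 × 8.88×10^9.
P = 803 W.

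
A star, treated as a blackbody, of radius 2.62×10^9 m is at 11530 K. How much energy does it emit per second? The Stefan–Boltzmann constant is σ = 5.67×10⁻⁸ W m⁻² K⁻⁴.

P ≈ 8.64×10^28 W

A = 4πr² = 4π × (2.62×10^9)² = 8.63×10^19 m².
P = σAT⁴ = 5.67×10⁻⁸ × 8.63×10^19 × (11530)⁴ = 5.67×10⁻⁸ × 8.63×10^19 × 1.77×10^16.
P = 8.64×10^28 W.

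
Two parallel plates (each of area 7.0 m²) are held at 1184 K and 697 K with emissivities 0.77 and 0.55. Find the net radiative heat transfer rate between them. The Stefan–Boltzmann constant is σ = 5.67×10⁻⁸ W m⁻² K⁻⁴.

Q ≈ 3.24×10^5 W

For two large parallel gray plates, q = σ(T₁⁴ − T₂⁴) / (1/ε₁ + 1/ε₂ − 1).
1/ε₁ + 1/ε₂ − 1 = 1/0.77 + 1/0.55 − 1 = 2.117.
T₁⁴ − T₂⁴ = 1.97×10^12 − 2.36×10^11 = 1.73×10^12 K⁴.
q = 5.67×10⁻⁸ × 1.73×10^12 / 2.117 = 46300 W/m².
Q = q·A = 46300 × 7.0 = 3.24×10^5 W.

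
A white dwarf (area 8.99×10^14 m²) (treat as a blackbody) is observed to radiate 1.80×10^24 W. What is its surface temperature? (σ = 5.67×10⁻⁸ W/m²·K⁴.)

From P = σAT⁴, T = (P / σA)^(1/4) = (1.80×10^24 / (5.67×10⁻⁸ × 8.99×10^14))^(1/4).
T = (3.53×10^16)^(1/4) = 13700 K.

T ≈ 13700 K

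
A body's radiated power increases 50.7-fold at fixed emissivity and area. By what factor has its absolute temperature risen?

P ∝ T⁴ ⇒ T ∝ P^(1/4), so T scales by (50.7)^(1/4) = 2.67.

factor ≈ 2.67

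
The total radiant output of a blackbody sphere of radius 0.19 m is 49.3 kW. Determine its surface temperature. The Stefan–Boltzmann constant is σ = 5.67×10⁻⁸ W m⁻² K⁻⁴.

T ≈ 1180 K

A = 4πr² = 4π × (0.19)² = 0.454 m².
From P = σAT⁴, T = (P / σA)^(1/4) = (49300 / (5.67×10⁻⁸ × 0.454))^(1/4).
T = (1.92×10^12)^(1/4) = 1180 K.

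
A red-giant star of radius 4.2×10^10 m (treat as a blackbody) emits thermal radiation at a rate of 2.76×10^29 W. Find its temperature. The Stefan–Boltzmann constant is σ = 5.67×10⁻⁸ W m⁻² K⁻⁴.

T ≈ 3850 K

A = 4πr² = 4π × (4.2×10^10)² = 2.22×10^22 m².
From P = σAT⁴, T = (P / σA)^(1/4) = (2.76×10^29 / (5.67×10⁻⁸ × 2.22×10^22))^(1/4).
T = (2.20×10^14)^(1/4) = 3850 K.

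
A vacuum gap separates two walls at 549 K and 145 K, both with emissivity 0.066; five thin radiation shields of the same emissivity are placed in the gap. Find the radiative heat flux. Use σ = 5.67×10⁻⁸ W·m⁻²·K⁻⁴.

q ≈ 29.2 W/m²

Each of the 6 gaps contributes resistance (2/ε − 1) = 2/0.066 − 1 = 29.30; total = 175.8.
q = σ(T₁⁴ − T₂⁴) / 175.8 = 5.67×10⁻⁸ × 9.04×10^10 / 175.8 = 29.2 W/m².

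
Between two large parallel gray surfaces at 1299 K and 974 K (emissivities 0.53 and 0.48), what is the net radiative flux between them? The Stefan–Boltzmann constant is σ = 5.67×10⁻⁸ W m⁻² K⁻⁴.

For two large parallel gray plates, q = σ(T₁⁴ − T₂⁴) / (1/ε₁ + 1/ε₂ − 1).
1/ε₁ + 1/ε₂ − 1 = 1/0.53 + 1/0.48 − 1 = 2.970.
T₁⁴ − T₂⁴ = 2.85×10^12 − 9.00×10^11 = 1.95×10^12 K⁴.
q = 5.67×10⁻⁸ × 1.95×10^12 / 2.970 = 37200 W/m².

q ≈ 37200 W/m²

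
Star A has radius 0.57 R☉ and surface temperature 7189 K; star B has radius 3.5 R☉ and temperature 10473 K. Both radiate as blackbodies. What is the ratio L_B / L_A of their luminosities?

L_B/L_A ≈ 170

L = 4πR²σT⁴ ∝ R²T⁴, so L_B/L_A = (3.5/0.57)² × (10473/7189)⁴ = 37.7 × 4.50 = 170.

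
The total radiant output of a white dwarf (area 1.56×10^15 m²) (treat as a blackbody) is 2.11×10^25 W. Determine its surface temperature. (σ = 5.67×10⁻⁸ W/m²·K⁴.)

From P = σAT⁴, T = (P / σA)^(1/4) = (2.11×10^25 / (5.67×10⁻⁸ × 1.56×10^15))^(1/4).
T = (2.39×10^17)^(1/4) = 22100 K.

T ≈ 22100 K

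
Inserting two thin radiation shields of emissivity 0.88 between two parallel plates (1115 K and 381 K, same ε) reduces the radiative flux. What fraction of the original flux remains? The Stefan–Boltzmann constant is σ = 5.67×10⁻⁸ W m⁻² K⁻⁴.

With N identical shields there are N+1 = 3 gaps in series, each with the same radiative resistance, so the flux falls to 1/(N+1) of its unshielded value.

ratio ≈ 0.333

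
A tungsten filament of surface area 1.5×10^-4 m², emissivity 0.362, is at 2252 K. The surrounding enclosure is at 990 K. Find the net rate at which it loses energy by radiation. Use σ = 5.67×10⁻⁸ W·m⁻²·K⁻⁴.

Q = εσA(T⁴ − T_s⁴). T⁴ − T_s⁴ = (2252)⁴ − (990)⁴ = 2.57×10^13 − 9.61×10^11 = 2.48×10^13 K⁴.
Q = 0.362 × 5.67×10⁻⁸ × 1.50×10^-4 × 2.48×10^13 = 76.2 W.

Q ≈ 76.2 W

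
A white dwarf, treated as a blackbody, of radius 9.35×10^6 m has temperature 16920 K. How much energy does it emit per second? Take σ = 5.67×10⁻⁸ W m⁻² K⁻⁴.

A = 4πr² = 4π × (9.35×10^6)² = 1.10×10^15 m².
P = σAT⁴ = 5.67×10⁻⁸ × 1.10×10^15 × (16920)⁴ = 5.67×10⁻⁸ × 1.10×10^15 × 8.20×10^16.
P = 5.11×10^24 W.

P ≈ 5.11×10^24 W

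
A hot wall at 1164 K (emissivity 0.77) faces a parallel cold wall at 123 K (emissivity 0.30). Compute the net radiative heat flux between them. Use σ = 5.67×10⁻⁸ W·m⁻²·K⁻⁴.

q ≈ 28700 W/m²

For two large parallel gray plates, q = σ(T₁⁴ − T₂⁴) / (1/ε₁ + 1/ε₂ − 1).
1/ε₁ + 1/ε₂ − 1 = 1/0.77 + 1/0.30 − 1 = 3.632.
T₁⁴ − T₂⁴ = 1.84×10^12 − 2.29×10^8 = 1.84×10^12 K⁴.
q = 5.67×10⁻⁸ × 1.84×10^12 / 3.632 = 28700 W/m².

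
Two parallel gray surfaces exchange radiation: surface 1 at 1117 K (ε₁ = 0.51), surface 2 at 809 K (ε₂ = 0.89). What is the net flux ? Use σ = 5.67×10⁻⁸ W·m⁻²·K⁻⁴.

For two large parallel gray plates, q = σ(T₁⁴ − T₂⁴) / (1/ε₁ + 1/ε₂ − 1).
1/ε₁ + 1/ε₂ − 1 = 1/0.51 + 1/0.89 − 1 = 2.084.
T₁⁴ − T₂⁴ = 1.56×10^12 − 4.28×10^11 = 1.13×10^12 K⁴.
q = 5.67×10⁻⁸ × 1.13×10^12 / 2.084 = 30700 W/m².

q ≈ 30700 W/m²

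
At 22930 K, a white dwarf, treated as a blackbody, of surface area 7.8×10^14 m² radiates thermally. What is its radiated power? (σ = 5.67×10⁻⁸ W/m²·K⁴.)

P = σAT⁴ = 5.67×10⁻⁸ × 7.80×10^14 × (22930)⁴ = 5.67×10⁻⁸ × 7.80×10^14 × 2.76×10^17.
P = 1.22×10^25 W.

P ≈ 1.22×10^25 W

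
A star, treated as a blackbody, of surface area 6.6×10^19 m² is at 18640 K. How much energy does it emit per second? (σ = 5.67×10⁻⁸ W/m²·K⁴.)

P ≈ 4.52×10^29 W

P = σAT⁴ = 5.67×10⁻⁸ × 6.60×10^19 × (18640)⁴ = 5.67×10⁻⁸ × 6.60×10^19 × 1.21×10^17.
P = 4.52×10^29 W.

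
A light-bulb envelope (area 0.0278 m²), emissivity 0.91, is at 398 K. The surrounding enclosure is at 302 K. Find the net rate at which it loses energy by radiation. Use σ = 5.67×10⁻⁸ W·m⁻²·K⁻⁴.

Q ≈ 24.1 W

Q = εσA(T⁴ − T_s⁴). T⁴ − T_s⁴ = (398)⁴ − (302)⁴ = 2.51×10^10 − 8.32×10^9 = 1.68×10^10 K⁴.
Q = 0.91 × 5.67×10⁻⁸ × 0.0278 × 1.68×10^10 = 24.1 W.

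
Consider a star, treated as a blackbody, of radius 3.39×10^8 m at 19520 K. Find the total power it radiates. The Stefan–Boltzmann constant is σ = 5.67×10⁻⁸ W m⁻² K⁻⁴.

A = 4πr² = 4π × (3.39×10^8)² = 1.44×10^18 m².
P = σAT⁴ = 5.67×10⁻⁸ × 1.44×10^18 × (19520)⁴ = 5.67×10⁻⁸ × 1.44×10^18 × 1.45×10^17.
P = 1.19×10^28 W.

P ≈ 1.19×10^28 W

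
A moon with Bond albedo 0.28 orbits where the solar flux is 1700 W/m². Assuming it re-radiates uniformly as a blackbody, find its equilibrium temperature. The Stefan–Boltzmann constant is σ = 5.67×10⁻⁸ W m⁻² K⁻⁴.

T ≈ 271 K

Power absorbed = (1−a)S·πR²; power emitted = 4πR²σT⁴. Equating and cancelling πR²:
T = ((1−a)S / 4σ)^(1/4) = (1220 / (4 × 5.67×10⁻⁸))^(1/4) = (5.40×10^9)^(1/4).
T = 271 K.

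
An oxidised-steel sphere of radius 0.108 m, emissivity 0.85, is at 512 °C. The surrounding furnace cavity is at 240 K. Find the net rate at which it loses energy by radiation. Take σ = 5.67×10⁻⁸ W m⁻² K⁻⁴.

Q ≈ 2660 W

A = 4πr² = 4π × (0.108)² = 0.147 m².
Convert: 512 °C = 785 K.
Q = εσA(T⁴ − T_s⁴). T⁴ − T_s⁴ = (785)⁴ − (240)⁴ = 3.80×10^11 − 3.32×10^9 = 3.76×10^11 K⁴.
Q = 0.85 × 5.67×10⁻⁸ × 0.147 × 3.76×10^11 = 2660 W.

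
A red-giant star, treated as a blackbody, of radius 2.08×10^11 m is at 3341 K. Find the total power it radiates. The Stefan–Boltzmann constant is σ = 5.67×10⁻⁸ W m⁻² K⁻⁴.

P ≈ 3.84×10^30 W

A = 4πr² = 4π × (2.08×10^11)² = 5.44×10^23 m².
P = σAT⁴ = 5.67×10⁻⁸ × 5.44×10^23 × (3341)⁴ = 5.67×10⁻⁸ × 5.44×10^23 × 1.25×10^14.
P = 3.84×10^30 W.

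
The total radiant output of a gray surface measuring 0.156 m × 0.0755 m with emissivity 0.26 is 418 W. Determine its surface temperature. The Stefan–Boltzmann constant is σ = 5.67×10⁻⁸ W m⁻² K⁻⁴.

A = 0.156 × 0.0755 = 0.0118 m².
From P = εσAT⁴, T = (P / εσA)^(1/4) = (418 / (0.26 × 5.67×10⁻⁸ × 0.0118))^(1/4).
T = (2.41×10^12)^(1/4) = 1250 K.

T ≈ 1250 K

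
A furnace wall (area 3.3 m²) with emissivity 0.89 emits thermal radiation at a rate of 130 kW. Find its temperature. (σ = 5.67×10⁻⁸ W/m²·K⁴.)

T ≈ 940 K

From P = εσAT⁴, T = (P / εσA)^(1/4) = (1.30×10^5 / (0.89 × 5.67×10⁻⁸ × 3.30))^(1/4).
T = (7.81×10^11)^(1/4) = 940 K.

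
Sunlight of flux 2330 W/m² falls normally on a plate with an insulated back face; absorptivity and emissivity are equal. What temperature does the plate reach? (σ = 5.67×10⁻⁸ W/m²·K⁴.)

T ≈ 450 K

Absorbed flux αS = emitted flux εσT⁴ (one radiating face); with α = ε, T = (S/σ)^(1/4).
T = (2330 / 5.67×10⁻⁸)^(1/4) = (4.11×10^10)^(1/4).
T = 450 K.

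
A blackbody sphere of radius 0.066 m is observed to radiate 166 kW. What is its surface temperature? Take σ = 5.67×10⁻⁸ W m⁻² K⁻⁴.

A = 4πr² = 4π × (0.066)² = 0.0547 m².
From P = σAT⁴, T = (P / σA)^(1/4) = (1.66×10^5 / (5.67×10⁻⁸ × 0.0547))^(1/4).
T = (5.35×10^13)^(1/4) = 2700 K.

T ≈ 2700 K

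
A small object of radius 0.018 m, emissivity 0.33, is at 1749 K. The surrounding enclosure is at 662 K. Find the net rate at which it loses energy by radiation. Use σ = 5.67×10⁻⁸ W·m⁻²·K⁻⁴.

A = 4πr² = 4π × (0.018)² = 4.07×10^-3 m².
Q = εσA(T⁴ − T_s⁴). T⁴ − T_s⁴ = (1749)⁴ − (662)⁴ = 9.36×10^12 − 1.92×10^11 = 9.17×10^12 K⁴.
Q = 0.33 × 5.67×10⁻⁸ × 4.07×10^-3 × 9.17×10^12 = 698 W.

Q ≈ 698 W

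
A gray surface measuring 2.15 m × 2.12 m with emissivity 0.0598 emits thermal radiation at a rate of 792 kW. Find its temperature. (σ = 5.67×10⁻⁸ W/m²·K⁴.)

T ≈ 2680 K

A = 2.15 × 2.12 = 4.56 m².
From P = εσAT⁴, T = (P / εσA)^(1/4) = (7.92×10^5 / (0.0598 × 5.67×10⁻⁸ × 4.56))^(1/4).
T = (5.12×10^13)^(1/4) = 2680 K.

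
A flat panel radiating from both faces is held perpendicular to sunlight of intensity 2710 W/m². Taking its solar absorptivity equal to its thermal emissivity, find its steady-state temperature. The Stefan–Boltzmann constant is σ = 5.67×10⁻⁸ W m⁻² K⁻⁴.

Absorbed flux αS = emitted flux 2εσT⁴ per unit area; with α = ε this gives T = (S/2σ)^(1/4).
T = (2710 / (2 × 5.67×10⁻⁸))^(1/4) = (2.39×10^10)^(1/4).
T = 393 K.

T ≈ 393 K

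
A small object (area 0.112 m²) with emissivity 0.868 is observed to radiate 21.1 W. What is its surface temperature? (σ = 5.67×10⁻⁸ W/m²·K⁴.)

T ≈ 249 K

From P = εσAT⁴, T = (P / εσA)^(1/4) = (21.1 / (0.868 × 5.67×10⁻⁸ × 0.112))^(1/4).
T = (3.83×10^9)^(1/4) = 249 K.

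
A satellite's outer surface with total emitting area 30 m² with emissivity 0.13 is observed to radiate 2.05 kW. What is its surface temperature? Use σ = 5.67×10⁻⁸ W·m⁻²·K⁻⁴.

T ≈ 310 K

From P = εσAT⁴, T = (P / εσA)^(1/4) = (2050 / (0.13 × 5.67×10⁻⁸ × 30.0))^(1/4).
T = (9.27×10^9)^(1/4) = 310 K.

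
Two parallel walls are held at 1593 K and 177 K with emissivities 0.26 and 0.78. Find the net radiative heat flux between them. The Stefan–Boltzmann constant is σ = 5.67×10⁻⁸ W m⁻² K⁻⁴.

For two large parallel gray plates, q = σ(T₁⁴ − T₂⁴) / (1/ε₁ + 1/ε₂ − 1).
1/ε₁ + 1/ε₂ − 1 = 1/0.26 + 1/0.78 − 1 = 4.128.
T₁⁴ − T₂⁴ = 6.44×10^12 − 9.82×10^8 = 6.44×10^12 K⁴.
q = 5.67×10⁻⁸ × 6.44×10^12 / 4.128 = 88400 W/m².

q ≈ 88400 W/m²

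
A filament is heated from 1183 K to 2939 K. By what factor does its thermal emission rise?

ratio ≈ 38.1

P ∝ T⁴, so the ratio is (2939/1183)⁴ = (2.484)⁴ = 38.1.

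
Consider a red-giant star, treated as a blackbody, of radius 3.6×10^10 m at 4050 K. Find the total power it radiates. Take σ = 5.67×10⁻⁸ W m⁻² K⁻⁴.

A = 4πr² = 4π × (3.6×10^10)² = 1.63×10^22 m².
P = σAT⁴ = 5.67×10⁻⁸ × 1.63×10^22 × (4050)⁴ = 5.67×10⁻⁸ × 1.63×10^22 × 2.69×10^14.
P = 2.48×10^29 W.

P ≈ 2.48×10^29 W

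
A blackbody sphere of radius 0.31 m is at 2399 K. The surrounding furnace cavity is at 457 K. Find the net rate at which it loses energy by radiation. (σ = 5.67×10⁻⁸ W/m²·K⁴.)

Q ≈ 2.26×10^6 W

A = 4πr² = 4π × (0.31)² = 1.21 m².
Q = σA(T⁴ − T_s⁴). T⁴ − T_s⁴ = (2399)⁴ − (457)⁴ = 3.31×10^13 − 4.36×10^10 = 3.31×10^13 K⁴.
Q = 5.67×10⁻⁸ × 1.21 × 3.31×10^13 = 2.26×10^6 W.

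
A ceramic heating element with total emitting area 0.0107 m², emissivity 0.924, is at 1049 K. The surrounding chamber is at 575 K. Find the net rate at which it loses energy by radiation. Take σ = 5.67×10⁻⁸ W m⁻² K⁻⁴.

Q ≈ 618 W

Q = εσA(T⁴ − T_s⁴). T⁴ − T_s⁴ = (1049)⁴ − (575)⁴ = 1.21×10^12 − 1.09×10^11 = 1.10×10^12 K⁴.
Q = 0.924 × 5.67×10⁻⁸ × 0.0107 × 1.10×10^12 = 618 W.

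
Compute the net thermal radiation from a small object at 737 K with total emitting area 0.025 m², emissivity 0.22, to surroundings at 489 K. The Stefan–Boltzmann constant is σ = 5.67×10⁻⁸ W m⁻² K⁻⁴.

Q ≈ 74.2 W

Q = εσA(T⁴ − T_s⁴). T⁴ − T_s⁴ = (737)⁴ − (489)⁴ = 2.95×10^11 − 5.72×10^10 = 2.38×10^11 K⁴.
Q = 0.22 × 5.67×10⁻⁸ × 0.0250 × 2.38×10^11 = 74.2 W.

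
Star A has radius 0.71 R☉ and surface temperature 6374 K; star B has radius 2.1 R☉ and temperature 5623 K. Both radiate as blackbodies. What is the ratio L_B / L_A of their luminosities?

L = 4πR²σT⁴ ∝ R²T⁴, so L_B/L_A = (2.1/0.71)² × (5623/6374)⁴ = 8.75 × 0.606 = 5.30.

L_B/L_A ≈ 5.30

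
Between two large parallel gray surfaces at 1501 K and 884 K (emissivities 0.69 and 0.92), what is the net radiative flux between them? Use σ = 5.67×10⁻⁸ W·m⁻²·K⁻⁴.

For two large parallel gray plates, q = σ(T₁⁴ − T₂⁴) / (1/ε₁ + 1/ε₂ − 1).
1/ε₁ + 1/ε₂ − 1 = 1/0.69 + 1/0.92 − 1 = 1.536.
T₁⁴ − T₂⁴ = 5.08×10^12 − 6.11×10^11 = 4.47×10^12 K⁴.
q = 5.67×10⁻⁸ × 4.47×10^12 / 1.536 = 1.65×10^5 W/m².

q ≈ 1.65×10^5 W/m²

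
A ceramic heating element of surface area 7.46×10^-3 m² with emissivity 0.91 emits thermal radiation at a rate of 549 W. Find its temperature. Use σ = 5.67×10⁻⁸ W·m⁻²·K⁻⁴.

From P = εσAT⁴, T = (P / εσA)^(1/4) = (549 / (0.91 × 5.67×10⁻⁸ × 7.46×10^-3))^(1/4).
T = (1.43×10^12)^(1/4) = 1090 K.

T ≈ 1090 K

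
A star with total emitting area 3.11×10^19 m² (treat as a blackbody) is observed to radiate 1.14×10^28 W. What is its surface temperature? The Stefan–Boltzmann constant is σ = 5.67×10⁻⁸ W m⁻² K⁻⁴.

From P = σAT⁴, T = (P / σA)^(1/4) = (1.14×10^28 / (5.67×10⁻⁸ × 3.11×10^19))^(1/4).
T = (6.46×10^15)^(1/4) = 8970 K.

T ≈ 8970 K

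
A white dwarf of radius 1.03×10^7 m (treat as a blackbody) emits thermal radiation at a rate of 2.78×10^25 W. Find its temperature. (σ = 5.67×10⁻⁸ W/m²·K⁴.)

T ≈ 24600 K

A = 4πr² = 4π × (1.03×10^7)² = 1.33×10^15 m².
From P = σAT⁴, T = (P / σA)^(1/4) = (2.78×10^25 / (5.67×10⁻⁸ × 1.33×10^15))^(1/4).
T = (3.68×10^17)^(1/4) = 24600 K.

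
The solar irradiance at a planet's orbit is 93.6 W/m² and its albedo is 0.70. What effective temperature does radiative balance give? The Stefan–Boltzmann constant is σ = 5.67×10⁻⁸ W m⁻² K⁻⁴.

T ≈ 105 K

Power absorbed = (1−a)S·πR²; power emitted = 4πR²σT⁴. Equating and cancelling πR²:
T = ((1−a)S / 4σ)^(1/4) = (28.1 / (4 × 5.67×10⁻⁸))^(1/4) = (1.24×10^8)^(1/4).
T = 105 K.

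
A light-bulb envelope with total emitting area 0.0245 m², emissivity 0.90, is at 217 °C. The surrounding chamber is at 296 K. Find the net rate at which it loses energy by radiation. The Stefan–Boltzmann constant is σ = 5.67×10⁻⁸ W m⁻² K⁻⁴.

Q ≈ 62.5 W

Convert: 217 °C = 490 K.
Q = εσA(T⁴ − T_s⁴). T⁴ − T_s⁴ = (490)⁴ − (296)⁴ = 5.76×10^10 − 7.68×10^9 = 5.00×10^10 K⁴.
Q = 0.90 × 5.67×10⁻⁸ × 0.0245 × 5.00×10^10 = 62.5 W.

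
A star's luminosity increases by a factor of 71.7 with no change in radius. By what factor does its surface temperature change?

factor ≈ 2.91

P ∝ T⁴ ⇒ T ∝ P^(1/4), so T scales by (71.7)^(1/4) = 2.91.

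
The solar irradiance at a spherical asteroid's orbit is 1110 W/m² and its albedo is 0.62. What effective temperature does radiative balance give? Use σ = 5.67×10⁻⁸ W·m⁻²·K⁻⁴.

Power absorbed = (1−a)S·πR²; power emitted = 4πR²σT⁴. Equating and cancelling πR²:
T = ((1−a)S / 4σ)^(1/4) = (422 / (4 × 5.67×10⁻⁸))^(1/4) = (1.86×10^9)^(1/4).
T = 208 K.

T ≈ 208 K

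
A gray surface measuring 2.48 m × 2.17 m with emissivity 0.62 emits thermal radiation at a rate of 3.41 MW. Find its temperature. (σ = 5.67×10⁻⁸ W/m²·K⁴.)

A = 2.48 × 2.17 = 5.38 m².
From P = εσAT⁴, T = (P / εσA)^(1/4) = (3.41×10^6 / (0.62 × 5.67×10⁻⁸ × 5.38))^(1/4).
T = (1.80×10^13)^(1/4) = 2060 K.

T ≈ 2060 K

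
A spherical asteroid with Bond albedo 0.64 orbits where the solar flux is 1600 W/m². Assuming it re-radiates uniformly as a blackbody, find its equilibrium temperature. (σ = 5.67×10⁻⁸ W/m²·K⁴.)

T ≈ 224 K

Power absorbed = (1−a)S·πR²; power emitted = 4πR²σT⁴. Equating and cancelling πR²:
T = ((1−a)S / 4σ)^(1/4) = (576 / (4 × 5.67×10⁻⁸))^(1/4) = (2.54×10^9)^(1/4).
T = 224 K.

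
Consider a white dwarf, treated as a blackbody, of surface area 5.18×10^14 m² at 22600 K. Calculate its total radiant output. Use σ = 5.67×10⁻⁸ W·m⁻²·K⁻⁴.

P ≈ 7.66×10^24 W

P = σAT⁴ = 5.67×10⁻⁸ × 5.18×10^14 × (22600)⁴ = 5.67×10⁻⁸ × 5.18×10^14 × 2.61×10^17.
P = 7.66×10^24 W.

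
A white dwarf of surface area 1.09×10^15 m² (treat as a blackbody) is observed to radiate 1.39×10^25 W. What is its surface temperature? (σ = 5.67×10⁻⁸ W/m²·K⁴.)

T ≈ 21800 K

From P = σAT⁴, T = (P / σA)^(1/4) = (1.39×10^25 / (5.67×10⁻⁸ × 1.09×10^15))^(1/4).
T = (2.25×10^17)^(1/4) = 21800 K.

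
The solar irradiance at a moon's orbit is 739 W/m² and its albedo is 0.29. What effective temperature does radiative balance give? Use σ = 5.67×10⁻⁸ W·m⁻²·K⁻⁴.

T ≈ 219 K

Power absorbed = (1−a)S·πR²; power emitted = 4πR²σT⁴. Equating and cancelling πR²:
T = ((1−a)S / 4σ)^(1/4) = (525 / (4 × 5.67×10⁻⁸))^(1/4) = (2.31×10^9)^(1/4).
T = 219 K.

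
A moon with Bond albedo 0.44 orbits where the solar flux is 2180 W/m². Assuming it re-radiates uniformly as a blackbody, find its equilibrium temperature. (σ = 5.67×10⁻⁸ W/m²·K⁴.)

T ≈ 271 K

Power absorbed = (1−a)S·πR²; power emitted = 4πR²σT⁴. Equating and cancelling πR²:
T = ((1−a)S / 4σ)^(1/4) = (1220 / (4 × 5.67×10⁻⁸))^(1/4) = (5.38×10^9)^(1/4).
T = 271 K.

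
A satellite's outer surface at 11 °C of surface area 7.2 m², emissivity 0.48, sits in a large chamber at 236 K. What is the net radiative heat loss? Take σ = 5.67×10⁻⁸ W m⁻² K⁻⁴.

Q ≈ 667 W

Convert: 11 °C = 284 K.
Q = εσA(T⁴ − T_s⁴). T⁴ − T_s⁴ = (284)⁴ − (236)⁴ = 6.51×10^9 − 3.10×10^9 = 3.40×10^9 K⁴.
Q = 0.48 × 5.67×10⁻⁸ × 7.20 × 3.40×10^9 = 667 W.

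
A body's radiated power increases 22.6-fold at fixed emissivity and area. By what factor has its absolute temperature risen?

P ∝ T⁴ ⇒ T ∝ P^(1/4), so T scales by (22.6)^(1/4) = 2.18.

factor ≈ 2.18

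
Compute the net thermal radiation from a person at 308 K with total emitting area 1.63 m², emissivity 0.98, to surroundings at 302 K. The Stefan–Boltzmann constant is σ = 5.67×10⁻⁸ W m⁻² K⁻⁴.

Q ≈ 61.7 W

Q = εσA(T⁴ − T_s⁴). T⁴ − T_s⁴ = (308)⁴ − (302)⁴ = 9.00×10^9 − 8.32×10^9 = 6.81×10^8 K⁴.
Q = 0.98 × 5.67×10⁻⁸ × 1.63 × 6.81×10^8 = 61.7 W.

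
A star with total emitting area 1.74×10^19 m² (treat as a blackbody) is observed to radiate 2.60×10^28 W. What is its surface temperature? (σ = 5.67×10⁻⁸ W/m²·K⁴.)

T ≈ 12700 K

From P = σAT⁴, T = (P / σA)^(1/4) = (2.60×10^28 / (5.67×10⁻⁸ × 1.74×10^19))^(1/4).
T = (2.64×10^16)^(1/4) = 12700 K.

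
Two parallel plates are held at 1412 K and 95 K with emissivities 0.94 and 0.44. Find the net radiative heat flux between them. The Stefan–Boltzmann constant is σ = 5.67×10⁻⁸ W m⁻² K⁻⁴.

q ≈ 96500 W/m²

For two large parallel gray plates, q = σ(T₁⁴ − T₂⁴) / (1/ε₁ + 1/ε₂ − 1).
1/ε₁ + 1/ε₂ − 1 = 1/0.94 + 1/0.44 − 1 = 2.337.
T₁⁴ − T₂⁴ = 3.98×10^12 − 8.15×10^7 = 3.97×10^12 K⁴.
q = 5.67×10⁻⁸ × 3.97×10^12 / 2.337 = 96500 W/m².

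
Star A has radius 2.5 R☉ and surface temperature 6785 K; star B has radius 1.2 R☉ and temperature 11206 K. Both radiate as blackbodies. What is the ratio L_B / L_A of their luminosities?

L = 4πR²σT⁴ ∝ R²T⁴, so L_B/L_A = (1.2/2.5)² × (11206/6785)⁴ = 0.230 × 7.44 = 1.71.

L_B/L_A ≈ 1.71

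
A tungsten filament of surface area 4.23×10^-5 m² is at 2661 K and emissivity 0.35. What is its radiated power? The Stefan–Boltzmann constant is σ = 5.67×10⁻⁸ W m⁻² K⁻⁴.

Stefan–Boltzmann: P = εσAT⁴ = 0.35 × 5.67×10⁻⁸ × 4.23×10^-5 × (2661)⁴ = 0.35 × 5.67×10⁻⁸ × 4.23×10^-5 × 5.01×10^13.
P = 42.1 W.

P ≈ 42.1 W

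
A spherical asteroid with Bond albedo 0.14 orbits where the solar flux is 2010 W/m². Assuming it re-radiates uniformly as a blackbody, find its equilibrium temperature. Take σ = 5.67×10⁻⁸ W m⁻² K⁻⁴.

T ≈ 295 K

Power absorbed = (1−a)S·πR²; power emitted = 4πR²σT⁴. Equating and cancelling πR²:
T = ((1−a)S / 4σ)^(1/4) = (1730 / (4 × 5.67×10⁻⁸))^(1/4) = (7.62×10^9)^(1/4).
T = 295 K.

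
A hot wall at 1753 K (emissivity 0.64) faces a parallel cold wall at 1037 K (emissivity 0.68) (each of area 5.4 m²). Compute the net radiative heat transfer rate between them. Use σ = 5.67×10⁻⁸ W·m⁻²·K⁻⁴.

For two large parallel gray plates, q = σ(T₁⁴ − T₂⁴) / (1/ε₁ + 1/ε₂ − 1).
1/ε₁ + 1/ε₂ − 1 = 1/0.64 + 1/0.68 − 1 = 2.033.
T₁⁴ − T₂⁴ = 9.44×10^12 − 1.16×10^12 = 8.29×10^12 K⁴.
q = 5.67×10⁻⁸ × 8.29×10^12 / 2.033 = 2.31×10^5 W/m².
Q = q·A = 2.31×10^5 × 5.4 = 1.25×10^6 W.

Q ≈ 1.25×10^6 W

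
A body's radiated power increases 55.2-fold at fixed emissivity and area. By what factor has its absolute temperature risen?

P ∝ T⁴ ⇒ T ∝ P^(1/4), so T scales by (55.2)^(1/4) = 2.73.

factor ≈ 2.73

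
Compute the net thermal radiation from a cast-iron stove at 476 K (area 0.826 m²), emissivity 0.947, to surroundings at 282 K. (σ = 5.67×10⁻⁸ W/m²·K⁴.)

Q ≈ 2000 W

Q = εσA(T⁴ − T_s⁴). T⁴ − T_s⁴ = (476)⁴ − (282)⁴ = 5.13×10^10 − 6.32×10^9 = 4.50×10^10 K⁴.
Q = 0.947 × 5.67×10⁻⁸ × 0.826 × 4.50×10^10 = 2000 W.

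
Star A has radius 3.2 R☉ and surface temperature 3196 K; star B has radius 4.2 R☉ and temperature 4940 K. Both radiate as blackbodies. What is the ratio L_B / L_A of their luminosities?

L_B/L_A ≈ 9.83

L = 4πR²σT⁴ ∝ R²T⁴, so L_B/L_A = (4.2/3.2)² × (4940/3196)⁴ = 1.72 × 5.71 = 9.83.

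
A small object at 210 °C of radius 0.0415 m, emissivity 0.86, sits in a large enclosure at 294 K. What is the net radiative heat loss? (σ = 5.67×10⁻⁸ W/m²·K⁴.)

Q ≈ 49.6 W

A = 4πr² = 4π × (0.0415)² = 0.0216 m².
Convert: 210 °C = 483 K.
Q = εσA(T⁴ − T_s⁴). T⁴ − T_s⁴ = (483)⁴ − (294)⁴ = 5.44×10^10 − 7.47×10^9 = 4.70×10^10 K⁴.
Q = 0.86 × 5.67×10⁻⁸ × 0.0216 × 4.70×10^10 = 49.6 W.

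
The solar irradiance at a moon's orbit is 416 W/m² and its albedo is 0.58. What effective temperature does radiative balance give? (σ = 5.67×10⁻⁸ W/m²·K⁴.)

T ≈ 167 K

Power absorbed = (1−a)S·πR²; power emitted = 4πR²σT⁴. Equating and cancelling πR²:
T = ((1−a)S / 4σ)^(1/4) = (175 / (4 × 5.67×10⁻⁸))^(1/4) = (7.70×10^8)^(1/4).
T = 167 K.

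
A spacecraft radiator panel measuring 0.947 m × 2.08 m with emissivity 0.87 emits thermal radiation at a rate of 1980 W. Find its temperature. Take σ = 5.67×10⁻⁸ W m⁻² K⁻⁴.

T ≈ 378 K

A = 0.947 × 2.08 = 1.97 m².
From P = εσAT⁴, T = (P / εσA)^(1/4) = (1980 / (0.87 × 5.67×10⁻⁸ × 1.97))^(1/4).
T = (2.04×10^10)^(1/4) = 378 K.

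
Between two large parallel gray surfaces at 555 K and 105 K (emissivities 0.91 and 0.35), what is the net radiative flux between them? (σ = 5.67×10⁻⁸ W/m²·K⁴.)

For two large parallel gray plates, q = σ(T₁⁴ − T₂⁴) / (1/ε₁ + 1/ε₂ − 1).
1/ε₁ + 1/ε₂ − 1 = 1/0.91 + 1/0.35 − 1 = 2.956.
T₁⁴ − T₂⁴ = 9.49×10^10 − 1.22×10^8 = 9.48×10^10 K⁴.
q = 5.67×10⁻⁸ × 9.48×10^10 / 2.956 = 1820 W/m².

q ≈ 1820 W/m²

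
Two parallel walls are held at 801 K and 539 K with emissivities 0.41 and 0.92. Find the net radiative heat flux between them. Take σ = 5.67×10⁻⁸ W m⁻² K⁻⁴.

q ≈ 7350 W/m²

For two large parallel gray plates, q = σ(T₁⁴ − T₂⁴) / (1/ε₁ + 1/ε₂ − 1).
1/ε₁ + 1/ε₂ − 1 = 1/0.41 + 1/0.92 − 1 = 2.526.
T₁⁴ − T₂⁴ = 4.12×10^11 − 8.44×10^10 = 3.27×10^11 K⁴.
q = 5.67×10⁻⁸ × 3.27×10^11 / 2.526 = 7350 W/m².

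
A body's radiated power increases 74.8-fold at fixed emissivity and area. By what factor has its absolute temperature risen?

factor ≈ 2.94

P ∝ T⁴ ⇒ T ∝ P^(1/4), so T scales by (74.8)^(1/4) = 2.94.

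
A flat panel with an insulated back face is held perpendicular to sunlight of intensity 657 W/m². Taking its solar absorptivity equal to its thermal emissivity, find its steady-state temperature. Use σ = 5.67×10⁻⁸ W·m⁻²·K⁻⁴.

T ≈ 328 K

Absorbed flux αS = emitted flux εσT⁴ (one radiating face); with α = ε, T = (S/σ)^(1/4).
T = (657 / 5.67×10⁻⁸)^(1/4) = (1.16×10^10)^(1/4).
T = 328 K.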